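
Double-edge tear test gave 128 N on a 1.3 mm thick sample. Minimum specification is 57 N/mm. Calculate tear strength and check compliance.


Tear strength = 128 / 1.3 = 98.5 N/mm
Required minimum = 57 N/mm
Compliant: Yes


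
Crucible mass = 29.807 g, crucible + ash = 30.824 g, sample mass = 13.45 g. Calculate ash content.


Ash mass = 30.824 - 29.807 = 1.017 g
Ash% = 1.017 / 13.45 x 100 = 7.56%


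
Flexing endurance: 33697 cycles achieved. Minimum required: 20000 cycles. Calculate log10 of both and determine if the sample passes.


log10(33697) = 4.53
log10(20000) = 4.30
Passes: Yes


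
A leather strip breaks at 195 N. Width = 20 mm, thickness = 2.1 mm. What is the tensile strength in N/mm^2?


4.64 N/mm^2

Cross-sectional area = 20 x 2.1 = 42.0 mm^2
Tensile strength = 195 / 42.0 = 4.64 N/mm^2


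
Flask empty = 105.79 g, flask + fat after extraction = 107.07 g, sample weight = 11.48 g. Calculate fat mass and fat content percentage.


Fat mass = 1.28 g
Fat content = 11.1%

Fat mass = 107.07 - 105.79 = 1.28 g
Fat% = 1.28 / 11.48 x 100 = 11.1%


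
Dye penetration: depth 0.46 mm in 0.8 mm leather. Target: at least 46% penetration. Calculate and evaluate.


Penetration = 57.5%
Meets target: Yes


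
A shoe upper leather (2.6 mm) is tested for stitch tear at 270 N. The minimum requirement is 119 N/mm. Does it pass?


STS = 103.8 N/mm
Passes: No

STS = 270 / 2.6 = 103.8 N/mm
Minimum required: 119 N/mm
Passes: No


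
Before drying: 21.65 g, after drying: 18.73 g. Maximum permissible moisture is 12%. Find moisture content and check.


MC = (21.65 - 18.73) / 21.65 x 100 = 13.5%
Maximum: 12%
Acceptable: No


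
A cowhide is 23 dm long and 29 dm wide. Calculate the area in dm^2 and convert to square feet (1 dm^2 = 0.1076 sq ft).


667 dm^2
71.77 sq ft


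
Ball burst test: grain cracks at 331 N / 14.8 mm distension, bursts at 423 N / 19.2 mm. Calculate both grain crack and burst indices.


Crack index = 331 / 14.8 = 22.4 N/mm
Burst index = 423 / 19.2 = 22.0 N/mm


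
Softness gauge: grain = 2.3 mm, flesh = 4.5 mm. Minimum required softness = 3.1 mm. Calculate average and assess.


Average softness = 3.40 mm
Meets requirement: Yes

Average = (2.3 + 4.5) / 2 = 3.40 mm
Minimum = 3.1 mm
Meets requirement: Yes


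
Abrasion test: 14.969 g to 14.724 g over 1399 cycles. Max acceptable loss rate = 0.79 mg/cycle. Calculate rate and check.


Rate = 0.175 mg/cycle
Passes: Yes


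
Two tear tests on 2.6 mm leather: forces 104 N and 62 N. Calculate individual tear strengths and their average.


Tear 1 = 40.0 N/mm
Tear 2 = 23.8 N/mm
Average = 31.9 N/mm


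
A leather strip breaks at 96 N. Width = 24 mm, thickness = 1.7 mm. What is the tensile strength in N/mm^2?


Cross-sectional area = 24 x 1.7 = 40.8 mm^2
Tensile strength = 96 / 40.8 = 2.35 N/mm^2


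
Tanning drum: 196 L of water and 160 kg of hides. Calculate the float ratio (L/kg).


Float ratio = water / hide weight
Ratio = 196 / 160 = 1.2


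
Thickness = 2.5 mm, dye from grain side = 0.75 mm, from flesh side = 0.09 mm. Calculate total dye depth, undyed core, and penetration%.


Total dyed = 0.75 + 0.09 = 0.84 mm
Undyed core = 2.5 - 0.84 = 1.66 mm
Penetration = 0.84 / 2.5 x 100 = 33.6%


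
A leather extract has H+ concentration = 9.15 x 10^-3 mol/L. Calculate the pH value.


pH = 2.04


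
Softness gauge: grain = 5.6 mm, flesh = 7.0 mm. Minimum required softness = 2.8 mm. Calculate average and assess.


Average = (5.6 + 7.0) / 2 = 6.30 mm
Minimum = 2.8 mm
Meets requirement: Yes


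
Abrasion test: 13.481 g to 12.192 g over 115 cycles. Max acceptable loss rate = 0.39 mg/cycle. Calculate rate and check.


Rate = 11.209 mg/cycle
Passes: No

Loss = 13.481 - 12.192 = 1.289 g
Rate = 1.289 g / 115 cycles x 1000 = 11.209 mg/cycle
Max = 0.39 mg/cycle
Passes: No


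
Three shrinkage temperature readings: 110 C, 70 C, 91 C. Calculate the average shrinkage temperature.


Average = (110 + 70 + 91) / 3
Average = 271 / 3 = 90.3 C


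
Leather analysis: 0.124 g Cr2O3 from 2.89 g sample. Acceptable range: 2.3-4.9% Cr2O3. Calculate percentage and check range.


Cr2O3 = 4.29%
Within range: Yes

Cr2O3% = 0.124 / 2.89 x 100 = 4.29%
Acceptable range: 2.3 to 4.9%
Within range: Yes


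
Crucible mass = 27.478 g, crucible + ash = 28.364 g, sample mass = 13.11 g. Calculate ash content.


Ash mass = 28.364 - 27.478 = 0.886 g
Ash% = 0.886 / 13.11 x 100 = 6.76%


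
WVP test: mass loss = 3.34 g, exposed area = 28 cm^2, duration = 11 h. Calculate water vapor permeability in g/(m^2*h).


108.44 g/(m^2*h)

WVP = mass_loss / (area x time) x 10000
WVP = 3.34 / (28 x 11) x 10000
WVP = 3.34 / 308 x 10000 = 108.44 g/(m^2*h)


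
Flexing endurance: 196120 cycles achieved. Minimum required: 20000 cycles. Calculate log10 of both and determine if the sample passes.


Achieved: log10 = 5.29
Required: log10 = 4.30
Passes: Yes


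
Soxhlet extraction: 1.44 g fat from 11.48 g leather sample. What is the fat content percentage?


Fat content = 1.44 / 11.48 x 100
Fat = 12.5%


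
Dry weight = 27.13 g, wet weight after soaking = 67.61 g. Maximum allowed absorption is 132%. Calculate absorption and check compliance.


WA = (67.61 - 27.13) / 27.13 x 100 = 149.2%
Maximum allowed: 132%
Compliant: No


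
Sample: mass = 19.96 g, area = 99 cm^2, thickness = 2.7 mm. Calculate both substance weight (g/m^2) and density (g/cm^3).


SW = 19.96 / 99 x 10000 = 2016.2 g/m^2
Volume = 99 x 2.7 / 10 = 26.73 cm^3
Density = 19.96 / 26.73 = 0.747 g/cm^3


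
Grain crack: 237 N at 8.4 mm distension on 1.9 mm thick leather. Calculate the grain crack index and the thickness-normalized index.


Crack index = 237 / 8.4 = 28.2 N/mm
Normalized = 28.2 / 1.9 = 14.8 N/mm per mm


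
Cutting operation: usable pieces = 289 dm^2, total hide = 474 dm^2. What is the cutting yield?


Yield = usable / total x 100
Yield = 289 / 474 x 100 = 61.0%


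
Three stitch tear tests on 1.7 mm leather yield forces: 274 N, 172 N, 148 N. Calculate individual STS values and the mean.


STS1 = 161.2 N/mm
STS2 = 101.2 N/mm
STS3 = 87.1 N/mm
Mean = 116.5 N/mm

STS1 = 274 / 1.7 = 161.2 N/mm
STS2 = 172 / 1.7 = 101.2 N/mm
STS3 = 148 / 1.7 = 87.1 N/mm
Mean = (161.2 + 101.2 + 87.1) / 3 = 116.5 N/mm


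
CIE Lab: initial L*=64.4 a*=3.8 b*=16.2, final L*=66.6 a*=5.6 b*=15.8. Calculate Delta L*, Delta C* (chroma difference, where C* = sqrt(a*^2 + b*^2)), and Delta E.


Delta L* = 66.6 - 64.4 = 2.2
C1* = sqrt((3.8)^2 + (16.2)^2) = 16.640
C2* = sqrt((5.6)^2 + (15.8)^2) = 16.763
Delta C* = 16.763 - 16.640 = 0.12
Delta E = sqrt((2.2)^2 + (1.8)^2 + (-0.4)^2) = 2.87


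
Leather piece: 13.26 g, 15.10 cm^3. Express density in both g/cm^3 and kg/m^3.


Density = 13.26 / 15.10 = 0.878 g/cm^3
Convert: 0.878 x 1000 = 878 kg/m^3


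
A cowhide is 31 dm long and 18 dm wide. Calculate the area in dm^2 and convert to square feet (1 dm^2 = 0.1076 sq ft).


558 dm^2
60.04 sq ft

Area = 31 x 18 = 558 dm^2
Conversion: 558 x 0.1076 = 60.04 sq ft


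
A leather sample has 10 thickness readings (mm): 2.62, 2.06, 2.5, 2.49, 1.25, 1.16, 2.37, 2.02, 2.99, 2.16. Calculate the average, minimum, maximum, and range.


Average = 2.16 mm
Min = 1.16 mm
Max = 2.99 mm
Range = 1.83 mm

Sum = 21.62
Average = 21.62 / 10 = 2.16 mm
Minimum = 1.16 mm
Maximum = 2.99 mm
Range = 2.99 - 1.16 = 1.83 mm


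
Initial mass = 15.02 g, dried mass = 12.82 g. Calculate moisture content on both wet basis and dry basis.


Wet basis = 14.6%
Dry basis = 17.2%

Moisture lost = 15.02 - 12.82 = 2.20 g
Wet basis MC = 2.20 / 15.02 x 100 = 14.6%
Dry basis MC = 2.20 / 12.82 x 100 = 17.2%


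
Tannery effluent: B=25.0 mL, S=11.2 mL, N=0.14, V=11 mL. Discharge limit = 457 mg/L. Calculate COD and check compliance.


COD = (25.0 - 11.2) x 0.14 x 8000 / 11 = 1405.1 mg/L
Limit: 457 mg/L
Compliant: No


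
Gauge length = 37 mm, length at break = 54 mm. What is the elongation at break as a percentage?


Extension = 54 - 37 = 17 mm
Elongation = 17 / 37 x 100 = 45.9%


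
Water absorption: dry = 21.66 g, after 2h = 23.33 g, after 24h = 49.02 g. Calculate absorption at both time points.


2h absorption = 7.7%
24h absorption = 126.3%

WA (2h) = (23.33 - 21.66) / 21.66 x 100 = 7.7%
WA (24h) = (49.02 - 21.66) / 21.66 x 100 = 126.3%


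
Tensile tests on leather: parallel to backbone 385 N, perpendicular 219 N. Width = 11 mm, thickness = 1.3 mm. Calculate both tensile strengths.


Area = 11 x 1.3 = 14.3 mm^2
TS (parallel) = 385 / 14.3 = 26.92 N/mm^2
TS (perpendicular) = 219 / 14.3 = 15.31 N/mm^2


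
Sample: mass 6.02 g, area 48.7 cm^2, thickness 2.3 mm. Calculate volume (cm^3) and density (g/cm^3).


Volume = 11.201 cm^3
Density = 0.537 g/cm^3

Thickness in cm = 2.3 / 10 = 0.23 cm
Volume = 48.7 x 0.23 = 11.201 cm^3
Density = 6.02 / 11.201 = 0.537 g/cm^3


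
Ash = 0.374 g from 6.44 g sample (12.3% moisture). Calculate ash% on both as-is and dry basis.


As-is ash = 5.81%
Dry-basis ash = 6.62%


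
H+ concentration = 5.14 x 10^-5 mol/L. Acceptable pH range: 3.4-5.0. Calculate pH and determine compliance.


pH = -log10(5.14 x 10^-5) = 4.29
Range: 3.4 to 5.0
Compliant: Yes


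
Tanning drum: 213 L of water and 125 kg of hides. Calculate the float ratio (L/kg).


Float ratio = water / hide weight
Ratio = 213 / 125 = 1.7


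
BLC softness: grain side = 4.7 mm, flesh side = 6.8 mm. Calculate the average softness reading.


Average = (4.7 + 6.8) / 2
Average = 5.75 mm


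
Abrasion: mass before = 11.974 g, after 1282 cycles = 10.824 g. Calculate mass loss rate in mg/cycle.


Mass loss = 11.974 - 10.824 = 1.150 g
Rate = 1.150 / 1282 x 1000 = 0.897 mg/cycle


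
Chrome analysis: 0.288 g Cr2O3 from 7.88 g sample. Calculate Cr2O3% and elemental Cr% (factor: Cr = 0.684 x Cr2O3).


Cr2O3 = 3.65%
Cr = 2.50%

Cr2O3% = 0.288 / 7.88 x 100 = 3.65%
Cr% = 3.65 x 0.684 = 2.50%


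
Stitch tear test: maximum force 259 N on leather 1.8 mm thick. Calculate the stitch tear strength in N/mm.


Stitch tear strength = force / thickness
STS = 259 / 1.8 = 143.9 N/mm


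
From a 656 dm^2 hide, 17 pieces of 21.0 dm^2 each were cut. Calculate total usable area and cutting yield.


Usable area = 357.0 dm^2
Yield = 54.4%


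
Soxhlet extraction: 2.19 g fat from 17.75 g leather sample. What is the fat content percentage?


Fat content = 2.19 / 17.75 x 100
Fat = 12.3%


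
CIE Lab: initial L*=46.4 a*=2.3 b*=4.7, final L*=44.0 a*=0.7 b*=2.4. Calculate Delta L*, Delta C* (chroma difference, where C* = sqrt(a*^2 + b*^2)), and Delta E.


Delta L* = 44.0 - 46.4 = -2.4
C1* = sqrt((2.3)^2 + (4.7)^2) = 5.233
C2* = sqrt((0.7)^2 + (2.4)^2) = 2.500
Delta C* = 2.500 - 5.233 = -2.73
Delta E = sqrt((-2.4)^2 + (-1.6)^2 + (-2.3)^2) = 3.69


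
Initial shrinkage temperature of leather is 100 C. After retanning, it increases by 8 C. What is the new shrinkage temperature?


New Ts = 100 + 8 = 108 C


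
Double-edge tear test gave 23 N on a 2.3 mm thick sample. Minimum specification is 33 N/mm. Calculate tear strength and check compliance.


Tear strength = 23 / 2.3 = 10.0 N/mm
Required minimum = 33 N/mm
Compliant: No


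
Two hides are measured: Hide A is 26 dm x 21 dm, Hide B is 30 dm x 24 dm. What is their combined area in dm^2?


Hide A area = 26 x 21 = 546 dm^2
Hide B area = 30 x 24 = 720 dm^2
Total = 546 + 720 = 1266 dm^2


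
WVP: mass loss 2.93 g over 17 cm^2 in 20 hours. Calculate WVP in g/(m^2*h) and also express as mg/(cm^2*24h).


WVP = 2.93 / (17 x 20) x 10000 = 86.18 g/(m^2*h)
Mass loss in mg = 2.93 x 1000 = 2930 mg
Per cm^2 per 24h in mg: 2930 x 24 / (17 x 20) = 70320 / 340 = 206.82 mg/(cm^2*24h)


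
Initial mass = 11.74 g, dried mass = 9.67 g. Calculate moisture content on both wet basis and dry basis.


Wet basis = 17.6%
Dry basis = 21.4%

Moisture lost = 11.74 - 9.67 = 2.07 g
Wet basis MC = 2.07 / 11.74 x 100 = 17.6%
Dry basis MC = 2.07 / 9.67 x 100 = 21.4%


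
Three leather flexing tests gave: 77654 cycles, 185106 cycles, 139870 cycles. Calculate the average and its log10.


Average = (77654 + 185106 + 139870) / 3 = 134210 cycles
log10(134210) = 5.13


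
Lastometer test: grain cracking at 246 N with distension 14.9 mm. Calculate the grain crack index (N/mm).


16.5 N/mm


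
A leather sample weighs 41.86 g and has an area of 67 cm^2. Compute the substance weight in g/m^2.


Substance weight = mass / area x 10000
SW = 41.86 / 67 x 10000
SW = 6247.8 g/m^2


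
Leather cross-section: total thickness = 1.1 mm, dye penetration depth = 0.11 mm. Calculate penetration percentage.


10.0%

Penetration% = 0.11 / 1.1 x 100
Penetration = 10.0%


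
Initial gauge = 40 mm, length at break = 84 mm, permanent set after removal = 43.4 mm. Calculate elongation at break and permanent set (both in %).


Elongation at break = (84 - 40) / 40 x 100 = 110.0%
Permanent set = (43.4 - 40) / 40 x 100 = 8.5%


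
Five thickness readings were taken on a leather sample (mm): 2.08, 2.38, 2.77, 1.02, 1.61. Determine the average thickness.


1.97 mm


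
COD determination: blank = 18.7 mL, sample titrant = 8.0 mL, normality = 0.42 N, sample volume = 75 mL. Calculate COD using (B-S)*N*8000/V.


479.4 mg/L

COD = (18.7 - 8.0) x 0.42 x 8000 / 75
COD = 10.7 x 0.42 x 8000 / 75
COD = 479.4 mg/L


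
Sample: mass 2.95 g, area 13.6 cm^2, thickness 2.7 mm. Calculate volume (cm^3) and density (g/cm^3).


Thickness in cm = 2.7 / 10 = 0.27 cm
Volume = 13.6 x 0.27 = 3.672 cm^3
Density = 2.95 / 3.672 = 0.803 g/cm^3


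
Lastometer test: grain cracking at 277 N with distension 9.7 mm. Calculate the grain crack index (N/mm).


28.6 N/mm


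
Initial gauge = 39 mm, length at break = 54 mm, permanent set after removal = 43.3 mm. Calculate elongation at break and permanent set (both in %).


Elongation at break = 38.5%
Permanent set = 11.0%

Elongation at break = (54 - 39) / 39 x 100 = 38.5%
Permanent set = (43.3 - 39) / 39 x 100 = 11.0%


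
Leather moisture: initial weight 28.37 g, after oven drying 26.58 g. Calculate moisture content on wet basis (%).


Moisture = 28.37 - 26.58 = 1.79 g
MC = 1.79 / 28.37 x 100 = 6.3%


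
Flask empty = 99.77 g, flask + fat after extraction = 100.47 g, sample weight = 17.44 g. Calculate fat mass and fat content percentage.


Fat mass = 100.47 - 99.77 = 0.70 g
Fat% = 0.70 / 17.44 x 100 = 4.0%


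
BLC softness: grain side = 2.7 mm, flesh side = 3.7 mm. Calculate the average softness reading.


Average = (2.7 + 3.7) / 2
Average = 3.20 mm


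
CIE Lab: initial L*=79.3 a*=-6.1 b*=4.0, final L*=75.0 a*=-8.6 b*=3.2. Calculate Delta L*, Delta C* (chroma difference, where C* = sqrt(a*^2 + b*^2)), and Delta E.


Delta L* = 75.0 - 79.3 = -4.3
C1* = sqrt((-6.1)^2 + (4.0)^2) = 7.295
C2* = sqrt((-8.6)^2 + (3.2)^2) = 9.176
Delta C* = 9.176 - 7.295 = 1.88
Delta E = sqrt((-4.3)^2 + (-2.5)^2 + (-0.8)^2) = 5.04


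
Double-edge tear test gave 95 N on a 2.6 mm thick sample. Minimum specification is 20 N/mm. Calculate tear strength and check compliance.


Tear strength = 36.5 N/mm
Compliant: Yes


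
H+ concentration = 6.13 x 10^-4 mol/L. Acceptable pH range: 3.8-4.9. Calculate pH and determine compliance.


pH = 3.21
Compliant: No

pH = -log10(6.13 x 10^-4) = 3.21
Range: 3.8 to 4.9
Compliant: No


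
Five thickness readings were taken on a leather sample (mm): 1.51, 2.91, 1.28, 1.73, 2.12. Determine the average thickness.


1.91 mm

Sum = 1.51 + 2.91 + 1.28 + 1.73 + 2.12 = 9.55
Average = 9.55 / 5 = 1.91 mm


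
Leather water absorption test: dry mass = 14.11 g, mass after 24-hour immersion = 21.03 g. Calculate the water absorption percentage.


49.0%


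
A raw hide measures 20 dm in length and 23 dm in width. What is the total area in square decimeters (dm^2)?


Area = length x width
Area = 20 x 23 = 460 dm^2


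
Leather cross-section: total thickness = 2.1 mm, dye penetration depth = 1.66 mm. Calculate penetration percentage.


Penetration% = 1.66 / 2.1 x 100
Penetration = 79.0%


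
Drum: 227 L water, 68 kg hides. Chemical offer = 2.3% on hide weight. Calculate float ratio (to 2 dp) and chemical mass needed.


Float ratio = 3.34
Chemical needed = 1.564 kg

Float ratio = 227 / 68 = 3.34
Chemical = 68 x 2.3 / 100 = 1.564 kg


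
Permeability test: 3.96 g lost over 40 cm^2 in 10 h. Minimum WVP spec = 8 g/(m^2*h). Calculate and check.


WVP = 99.00 g/(m^2*h)
Meets specification: Yes

WVP = 3.96 / (40 x 10) x 10000 = 99.00 g/(m^2*h)
Minimum: 8 g/(m^2*h)
Meets spec: Yes


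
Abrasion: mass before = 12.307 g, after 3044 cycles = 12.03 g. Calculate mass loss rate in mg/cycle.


0.091 mg/cycle

Mass loss = 12.307 - 12.03 = 0.277 g
Rate = 0.277 / 3044 x 1000 = 0.091 mg/cycle


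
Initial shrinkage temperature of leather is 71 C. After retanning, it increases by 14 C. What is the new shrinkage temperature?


85 C


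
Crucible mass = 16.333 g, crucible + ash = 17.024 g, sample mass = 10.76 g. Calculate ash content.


Ash mass = 17.024 - 16.333 = 0.691 g
Ash% = 0.691 / 10.76 x 100 = 6.42%


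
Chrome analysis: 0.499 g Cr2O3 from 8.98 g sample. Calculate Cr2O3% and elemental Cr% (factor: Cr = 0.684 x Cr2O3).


Cr2O3% = 0.499 / 8.98 x 100 = 5.56%
Cr% = 5.56 x 0.684 = 3.80%


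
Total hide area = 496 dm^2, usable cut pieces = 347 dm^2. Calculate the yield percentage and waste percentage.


Yield = 347 / 496 x 100 = 70.0%
Waste = 496 - 347 = 149 dm^2
Waste% = 100 - 70.0 = 30.0%


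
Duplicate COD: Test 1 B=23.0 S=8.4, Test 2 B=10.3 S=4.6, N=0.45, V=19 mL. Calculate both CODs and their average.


COD1 = (23.0 - 8.4) x 0.45 x 8000 / 19 = 2766.3 mg/L
COD2 = (10.3 - 4.6) x 0.45 x 8000 / 19 = 1080.0 mg/L
Average = (2766.3 + 1080.0) / 2 = 1923.2 mg/L


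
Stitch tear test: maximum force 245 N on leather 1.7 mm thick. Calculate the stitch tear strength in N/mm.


Stitch tear strength = force / thickness
STS = 245 / 1.7 = 144.1 N/mm


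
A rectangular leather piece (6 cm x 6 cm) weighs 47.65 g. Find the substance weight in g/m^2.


Area = 6 x 6 = 36 cm^2
SW = 47.65 / 36 x 10000 = 13236.1 g/m^2


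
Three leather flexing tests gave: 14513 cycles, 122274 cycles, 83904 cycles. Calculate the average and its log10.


Average = 73564 cycles
log10 = 4.87


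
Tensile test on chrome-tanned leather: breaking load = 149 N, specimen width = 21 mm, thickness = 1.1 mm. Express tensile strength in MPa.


Cross-section = 21 x 1.1 = 23.1 mm^2
TS = 149 / 23.1 = 6.45 MPa
(1 N/mm^2 = 1 MPa)


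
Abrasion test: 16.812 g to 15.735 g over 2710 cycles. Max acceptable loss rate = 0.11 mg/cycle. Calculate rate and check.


Loss = 16.812 - 15.735 = 1.077 g
Rate = 1.077 g / 2710 cycles x 1000 = 0.397 mg/cycle
Max = 0.11 mg/cycle
Passes: No


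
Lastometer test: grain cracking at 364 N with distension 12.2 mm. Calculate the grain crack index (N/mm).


Grain crack index = force / distension
Index = 364 / 12.2 = 29.8 N/mm


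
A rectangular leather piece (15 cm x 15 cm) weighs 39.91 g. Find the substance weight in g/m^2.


Area = 15 x 15 = 225 cm^2
SW = 39.91 / 225 x 10000 = 1773.8 g/m^2


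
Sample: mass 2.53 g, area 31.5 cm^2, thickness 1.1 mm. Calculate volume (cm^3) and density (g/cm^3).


Volume = 3.465 cm^3
Density = 0.730 g/cm^3


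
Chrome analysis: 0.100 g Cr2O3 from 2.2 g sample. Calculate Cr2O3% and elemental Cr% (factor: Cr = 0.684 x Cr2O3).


Cr2O3% = 0.100 / 2.2 x 100 = 4.55%
Cr% = 4.55 x 0.684 = 3.11%


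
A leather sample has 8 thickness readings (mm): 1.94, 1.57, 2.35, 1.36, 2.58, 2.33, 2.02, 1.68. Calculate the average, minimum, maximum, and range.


Sum = 15.83
Average = 15.83 / 8 = 1.98 mm
Minimum = 1.36 mm
Maximum = 2.58 mm
Range = 2.58 - 1.36 = 1.22 mm


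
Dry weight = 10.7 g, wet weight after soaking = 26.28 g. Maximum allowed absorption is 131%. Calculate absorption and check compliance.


WA = (26.28 - 10.7) / 10.7 x 100 = 145.6%
Maximum allowed: 131%
Compliant: No


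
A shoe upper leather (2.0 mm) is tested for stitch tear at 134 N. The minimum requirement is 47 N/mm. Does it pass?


STS = 67.0 N/mm
Passes: Yes


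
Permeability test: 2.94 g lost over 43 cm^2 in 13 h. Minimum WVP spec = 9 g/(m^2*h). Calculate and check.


WVP = 2.94 / (43 x 13) x 10000 = 52.59 g/(m^2*h)
Minimum: 9 g/(m^2*h)
Meets spec: Yes


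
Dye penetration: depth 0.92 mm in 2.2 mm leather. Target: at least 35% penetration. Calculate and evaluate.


Penetration = 41.8%
Meets target: Yes

Penetration = 0.92 / 2.2 x 100 = 41.8%
Target: 35%
Meets target: Yes


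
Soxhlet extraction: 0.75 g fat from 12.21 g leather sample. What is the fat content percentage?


Fat content = 0.75 / 12.21 x 100
Fat = 6.1%


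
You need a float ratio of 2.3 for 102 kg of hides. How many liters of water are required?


Water = hide weight x target ratio
Water = 102 x 2.3 = 234.6 L


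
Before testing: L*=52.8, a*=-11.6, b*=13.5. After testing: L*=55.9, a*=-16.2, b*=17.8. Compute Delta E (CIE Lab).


Delta E = 7.02


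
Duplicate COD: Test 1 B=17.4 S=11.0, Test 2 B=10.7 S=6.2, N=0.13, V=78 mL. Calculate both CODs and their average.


COD1 = 85.3 mg/L
COD2 = 60.0 mg/L
Average = 72.7 mg/L

COD1 = (17.4 - 11.0) x 0.13 x 8000 / 78 = 85.3 mg/L
COD2 = (10.7 - 6.2) x 0.13 x 8000 / 78 = 60.0 mg/L
Average = (85.3 + 60.0) / 2 = 72.7 mg/L


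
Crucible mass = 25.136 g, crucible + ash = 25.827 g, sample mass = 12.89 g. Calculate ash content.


Ash mass = 0.691 g
Ash content = 5.36%

Ash mass = 25.827 - 25.136 = 0.691 g
Ash% = 0.691 / 12.89 x 100 = 5.36%


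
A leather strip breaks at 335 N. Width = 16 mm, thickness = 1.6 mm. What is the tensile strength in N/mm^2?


13.09 N/mm^2

Cross-sectional area = 16 x 1.6 = 25.6 mm^2
Tensile strength = 335 / 25.6 = 13.09 N/mm^2


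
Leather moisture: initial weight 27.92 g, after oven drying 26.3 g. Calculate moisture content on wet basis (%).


Moisture = 27.92 - 26.3 = 1.62 g
MC = 1.62 / 27.92 x 100 = 5.8%


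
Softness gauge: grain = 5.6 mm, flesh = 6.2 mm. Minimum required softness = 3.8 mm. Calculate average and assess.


Average = (5.6 + 6.2) / 2 = 5.90 mm
Minimum = 3.8 mm
Meets requirement: Yes


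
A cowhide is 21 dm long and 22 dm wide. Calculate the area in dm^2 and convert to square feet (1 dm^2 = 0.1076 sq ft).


Area = 21 x 22 = 462 dm^2
Conversion: 462 x 0.1076 = 49.71 sq ft


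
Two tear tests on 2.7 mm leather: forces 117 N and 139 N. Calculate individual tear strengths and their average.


Tear 1 = 117 / 2.7 = 43.3 N/mm
Tear 2 = 139 / 2.7 = 51.5 N/mm
Average = (43.3 + 51.5) / 2 = 47.4 N/mm


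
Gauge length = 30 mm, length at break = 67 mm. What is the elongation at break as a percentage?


Extension = 67 - 30 = 37 mm
Elongation = 37 / 30 x 100 = 123.3%


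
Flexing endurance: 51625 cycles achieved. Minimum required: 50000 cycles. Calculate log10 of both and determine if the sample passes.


Achieved: log10 = 4.71
Required: log10 = 4.70
Passes: Yes

log10(51625) = 4.71
log10(50000) = 4.70
Passes: Yes


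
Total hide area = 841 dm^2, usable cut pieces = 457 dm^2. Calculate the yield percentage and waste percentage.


Yield = 54.3%
Waste = 45.7%


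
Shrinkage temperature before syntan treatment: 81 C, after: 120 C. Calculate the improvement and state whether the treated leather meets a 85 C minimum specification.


Improvement = 120 - 81 = 39 C
Spec check: 120 C >= 85 C? Yes


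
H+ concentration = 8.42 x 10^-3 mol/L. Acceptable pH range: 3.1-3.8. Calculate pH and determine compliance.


pH = 2.07
Compliant: No

pH = -log10(8.42 x 10^-3) = 2.07
Range: 3.1 to 3.8
Compliant: No


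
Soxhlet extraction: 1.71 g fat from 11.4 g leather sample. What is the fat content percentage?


Fat content = 1.71 / 11.4 x 100
Fat = 15.0%


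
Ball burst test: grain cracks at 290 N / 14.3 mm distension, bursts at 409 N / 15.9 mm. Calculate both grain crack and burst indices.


Crack index = 20.3 N/mm
Burst index = 25.7 N/mm

Crack index = 290 / 14.3 = 20.3 N/mm
Burst index = 409 / 15.9 = 25.7 N/mm


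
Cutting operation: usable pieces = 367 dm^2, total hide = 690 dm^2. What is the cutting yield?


Yield = usable / total x 100
Yield = 367 / 690 x 100 = 53.2%


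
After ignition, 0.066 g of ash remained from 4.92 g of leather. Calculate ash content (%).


1.34%

Ash% = 0.066 / 4.92 x 100
Ash% = 1.34%


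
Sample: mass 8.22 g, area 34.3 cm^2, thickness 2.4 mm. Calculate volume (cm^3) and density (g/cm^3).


Thickness in cm = 2.4 / 10 = 0.24 cm
Volume = 34.3 x 0.24 = 8.232 cm^3
Density = 8.22 / 8.232 = 0.999 g/cm^3


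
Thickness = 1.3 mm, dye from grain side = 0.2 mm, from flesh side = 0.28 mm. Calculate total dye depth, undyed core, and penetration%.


Total dyed = 0.2 + 0.28 = 0.48 mm
Undyed core = 1.3 - 0.48 = 0.82 mm
Penetration = 0.48 / 1.3 x 100 = 36.9%


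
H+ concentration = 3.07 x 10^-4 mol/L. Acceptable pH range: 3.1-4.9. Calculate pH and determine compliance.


pH = -log10(3.07 x 10^-4) = 3.51
Range: 3.1 to 4.9
Compliant: Yes


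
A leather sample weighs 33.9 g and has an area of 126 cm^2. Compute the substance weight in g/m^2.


Substance weight = mass / area x 10000
SW = 33.9 / 126 x 10000
SW = 2690.5 g/m^2


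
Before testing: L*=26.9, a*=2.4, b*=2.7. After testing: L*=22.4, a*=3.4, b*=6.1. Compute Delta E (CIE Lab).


Delta E = 5.73

dL = 22.4 - 26.9 = -4.5
da = 3.4 - 2.4 = 1.0
db = 6.1 - 2.7 = 3.4
dE = sqrt((-4.5)^2 + (1.0)^2 + (3.4)^2) = 5.73


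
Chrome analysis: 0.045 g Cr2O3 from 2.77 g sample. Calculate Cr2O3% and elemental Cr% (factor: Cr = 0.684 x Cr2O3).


Cr2O3 = 1.62%
Cr = 1.11%


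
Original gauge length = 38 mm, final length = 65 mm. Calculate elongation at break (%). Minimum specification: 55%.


Extension = 65 - 38 = 27 mm
Elongation = 27 / 38 x 100 = 71.1%
Minimum required: 55%
Meets specification: Yes


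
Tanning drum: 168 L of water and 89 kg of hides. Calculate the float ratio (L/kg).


Float ratio = water / hide weight
Ratio = 168 / 89 = 1.9


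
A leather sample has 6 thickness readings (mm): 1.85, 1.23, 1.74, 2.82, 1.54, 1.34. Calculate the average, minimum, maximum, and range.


Average = 1.75 mm
Min = 1.23 mm
Max = 2.82 mm
Range = 1.59 mm


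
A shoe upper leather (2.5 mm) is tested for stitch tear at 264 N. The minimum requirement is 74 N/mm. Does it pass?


STS = 105.6 N/mm
Passes: Yes


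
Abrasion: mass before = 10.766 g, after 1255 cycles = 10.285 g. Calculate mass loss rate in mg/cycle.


0.383 mg/cycle


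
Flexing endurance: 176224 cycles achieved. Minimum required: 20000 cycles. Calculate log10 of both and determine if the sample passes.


Achieved: log10 = 5.25
Required: log10 = 4.30
Passes: Yes


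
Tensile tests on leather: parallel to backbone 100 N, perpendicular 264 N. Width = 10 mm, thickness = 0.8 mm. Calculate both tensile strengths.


Area = 10 x 0.8 = 8.0 mm^2
TS (parallel) = 100 / 8.0 = 12.50 N/mm^2
TS (perpendicular) = 264 / 8.0 = 33.00 N/mm^2


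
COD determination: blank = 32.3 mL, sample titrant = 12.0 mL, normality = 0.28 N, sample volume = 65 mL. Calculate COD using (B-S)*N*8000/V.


699.6 mg/L

COD = (32.3 - 12.0) x 0.28 x 8000 / 65
COD = 20.3 x 0.28 x 8000 / 65
COD = 699.6 mg/L


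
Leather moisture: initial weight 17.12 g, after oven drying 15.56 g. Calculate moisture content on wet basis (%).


9.1%

Moisture = 17.12 - 15.56 = 1.56 g
MC = 1.56 / 17.12 x 100 = 9.1%


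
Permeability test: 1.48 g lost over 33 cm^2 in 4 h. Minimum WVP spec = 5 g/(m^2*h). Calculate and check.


WVP = 112.12 g/(m^2*h)
Meets specification: Yes

WVP = 1.48 / (33 x 4) x 10000 = 112.12 g/(m^2*h)
Minimum: 5 g/(m^2*h)
Meets spec: Yes


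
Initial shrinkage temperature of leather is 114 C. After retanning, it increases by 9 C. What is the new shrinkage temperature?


New Ts = 114 + 9 = 123 C


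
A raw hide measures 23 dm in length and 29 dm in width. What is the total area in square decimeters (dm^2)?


Area = length x width
Area = 23 x 29 = 667 dm^2


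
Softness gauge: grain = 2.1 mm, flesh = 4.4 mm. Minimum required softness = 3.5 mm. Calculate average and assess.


Average = (2.1 + 4.4) / 2 = 3.25 mm
Minimum = 3.5 mm
Meets requirement: No


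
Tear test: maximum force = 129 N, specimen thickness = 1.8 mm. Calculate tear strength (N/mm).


Tear strength = force / thickness
Tear = 129 / 1.8 = 71.7 N/mm


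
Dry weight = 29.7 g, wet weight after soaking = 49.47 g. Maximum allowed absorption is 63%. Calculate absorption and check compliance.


WA = (49.47 - 29.7) / 29.7 x 100 = 66.6%
Maximum allowed: 63%
Compliant: No


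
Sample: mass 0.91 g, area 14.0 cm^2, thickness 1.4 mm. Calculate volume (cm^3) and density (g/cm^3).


Volume = 1.960 cm^3
Density = 0.464 g/cm^3

Thickness in cm = 1.4 / 10 = 0.14 cm
Volume = 14.0 x 0.14 = 1.960 cm^3
Density = 0.91 / 1.960 = 0.464 g/cm^3


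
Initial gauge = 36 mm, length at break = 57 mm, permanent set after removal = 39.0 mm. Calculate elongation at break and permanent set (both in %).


Elongation at break = (57 - 36) / 36 x 100 = 58.3%
Permanent set = (39.0 - 36) / 36 x 100 = 8.3%


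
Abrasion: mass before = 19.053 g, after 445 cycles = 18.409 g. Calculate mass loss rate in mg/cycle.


1.447 mg/cycle


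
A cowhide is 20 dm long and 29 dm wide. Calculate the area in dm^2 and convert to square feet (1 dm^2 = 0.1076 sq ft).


580 dm^2
62.41 sq ft

Area = 20 x 29 = 580 dm^2
Conversion: 580 x 0.1076 = 62.41 sq ft


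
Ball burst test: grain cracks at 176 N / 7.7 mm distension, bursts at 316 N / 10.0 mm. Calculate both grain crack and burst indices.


Crack index = 22.9 N/mm
Burst index = 31.6 N/mm


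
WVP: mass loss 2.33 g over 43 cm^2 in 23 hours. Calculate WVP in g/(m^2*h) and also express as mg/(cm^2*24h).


WVP = 23.56 g/(m^2*h)
Daily rate = 56.54 mg/(cm^2*24h)


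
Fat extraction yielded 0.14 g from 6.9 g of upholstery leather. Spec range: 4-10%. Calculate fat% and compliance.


Fat content = 2.0%
Compliant: No


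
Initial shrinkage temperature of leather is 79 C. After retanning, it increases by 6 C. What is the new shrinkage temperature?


85 C


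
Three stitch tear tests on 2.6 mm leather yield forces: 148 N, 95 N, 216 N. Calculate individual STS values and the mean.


STS1 = 56.9 N/mm
STS2 = 36.5 N/mm
STS3 = 83.1 N/mm
Mean = 58.8 N/mm


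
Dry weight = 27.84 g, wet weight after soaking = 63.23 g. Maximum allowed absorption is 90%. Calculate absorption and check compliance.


Absorption = 127.1%
Compliant: No

WA = (63.23 - 27.84) / 27.84 x 100 = 127.1%
Maximum allowed: 90%
Compliant: No


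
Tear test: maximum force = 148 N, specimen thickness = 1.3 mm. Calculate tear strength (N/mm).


Tear strength = force / thickness
Tear = 148 / 1.3 = 113.8 N/mm


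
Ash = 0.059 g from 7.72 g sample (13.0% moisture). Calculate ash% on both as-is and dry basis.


As-is ash% = 0.059 / 7.72 x 100 = 0.76%
Dry mass = 7.72 x (100 - 13.0) / 100 = 6.7164 g
Dry-basis ash% = 0.059 / 6.7164 x 100 = 0.88%


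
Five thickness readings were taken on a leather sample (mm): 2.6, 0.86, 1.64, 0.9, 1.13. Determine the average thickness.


1.43 mm

Sum = 2.6 + 0.86 + 1.64 + 0.9 + 1.13 = 7.13
Average = 7.13 / 5 = 1.43 mm


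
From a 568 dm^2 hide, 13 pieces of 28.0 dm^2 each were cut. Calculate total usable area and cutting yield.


Total usable = 13 x 28.0 = 364.0 dm^2
Yield = 364.0 / 568 x 100 = 64.1%


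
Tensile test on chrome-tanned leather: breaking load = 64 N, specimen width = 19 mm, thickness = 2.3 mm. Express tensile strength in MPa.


1.46 MPa

Cross-section = 19 x 2.3 = 43.7 mm^2
TS = 64 / 43.7 = 1.46 MPa
(1 N/mm^2 = 1 MPa)


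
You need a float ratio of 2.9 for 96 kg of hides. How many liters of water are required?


Water = hide weight x target ratio
Water = 96 x 2.9 = 278.4 L


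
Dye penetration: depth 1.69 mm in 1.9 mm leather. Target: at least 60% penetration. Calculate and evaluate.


Penetration = 1.69 / 1.9 x 100 = 88.9%
Target: 60%
Meets target: Yes


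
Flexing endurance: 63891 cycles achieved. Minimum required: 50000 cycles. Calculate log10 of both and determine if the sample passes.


log10(63891) = 4.81
log10(50000) = 4.70
Passes: Yes


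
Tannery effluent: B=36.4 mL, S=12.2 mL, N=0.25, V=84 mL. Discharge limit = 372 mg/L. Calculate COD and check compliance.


COD = 576.2 mg/L
Compliant: No


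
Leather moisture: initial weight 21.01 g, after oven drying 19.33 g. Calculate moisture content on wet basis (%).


Moisture = 21.01 - 19.33 = 1.68 g
MC = 1.68 / 21.01 x 100 = 8.0%


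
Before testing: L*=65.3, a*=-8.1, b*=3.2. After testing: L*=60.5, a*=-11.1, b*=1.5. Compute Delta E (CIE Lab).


dL = 60.5 - 65.3 = -4.8
da = -11.1 - (-8.1) = -3.0
db = 1.5 - 3.2 = -1.7
dE = sqrt((-4.8)^2 + (-3.0)^2 + (-1.7)^2) = 5.91


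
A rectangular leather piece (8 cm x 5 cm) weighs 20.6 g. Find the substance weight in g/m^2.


Area = 8 x 5 = 40 cm^2
SW = 20.6 / 40 x 10000 = 5150.0 g/m^2


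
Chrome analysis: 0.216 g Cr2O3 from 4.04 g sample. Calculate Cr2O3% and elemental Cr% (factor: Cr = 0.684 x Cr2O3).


Cr2O3% = 0.216 / 4.04 x 100 = 5.35%
Cr% = 5.35 x 0.684 = 3.66%


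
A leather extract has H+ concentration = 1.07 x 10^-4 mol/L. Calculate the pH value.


pH = 3.97


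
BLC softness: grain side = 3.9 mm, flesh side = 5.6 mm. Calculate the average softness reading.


Average = (3.9 + 5.6) / 2
Average = 4.75 mm


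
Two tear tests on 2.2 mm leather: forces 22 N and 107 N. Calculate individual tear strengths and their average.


Tear 1 = 22 / 2.2 = 10.0 N/mm
Tear 2 = 107 / 2.2 = 48.6 N/mm
Average = (10.0 + 48.6) / 2 = 29.3 N/mm


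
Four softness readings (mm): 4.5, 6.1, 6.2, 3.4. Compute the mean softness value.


5.05 mm

Sum = 4.5 + 6.1 + 6.2 + 3.4
Mean = 20.2 / 4 = 5.05 mm


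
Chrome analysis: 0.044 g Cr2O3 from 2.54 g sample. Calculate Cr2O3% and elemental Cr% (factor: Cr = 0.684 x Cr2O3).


Cr2O3 = 1.73%
Cr = 1.18%


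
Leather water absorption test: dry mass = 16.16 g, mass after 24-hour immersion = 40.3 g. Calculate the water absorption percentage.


149.4%

Water absorbed = 40.3 - 16.16 = 24.14 g
WA% = 24.14 / 16.16 x 100 = 149.4%


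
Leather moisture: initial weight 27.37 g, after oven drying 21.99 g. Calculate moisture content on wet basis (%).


Moisture = 27.37 - 21.99 = 5.38 g
MC = 5.38 / 27.37 x 100 = 19.7%


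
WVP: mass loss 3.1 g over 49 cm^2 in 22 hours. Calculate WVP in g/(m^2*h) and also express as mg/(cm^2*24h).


WVP = 28.76 g/(m^2*h)
Daily rate = 69.02 mg/(cm^2*24h)

WVP = 3.1 / (49 x 22) x 10000 = 28.76 g/(m^2*h)
Mass loss in mg = 3.1 x 1000 = 3100 mg
Per cm^2 per 24h in mg: 3100 x 24 / (49 x 22) = 74400 / 1078 = 69.02 mg/(cm^2*24h)


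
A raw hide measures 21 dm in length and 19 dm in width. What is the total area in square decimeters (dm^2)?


399 dm^2

Area = length x width
Area = 21 x 19 = 399 dm^2


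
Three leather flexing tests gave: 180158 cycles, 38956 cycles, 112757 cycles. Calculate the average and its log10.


Average = 110624 cycles
log10 = 5.04


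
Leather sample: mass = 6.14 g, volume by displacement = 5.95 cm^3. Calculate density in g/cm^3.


Density = mass / volume
Density = 6.14 / 5.95 = 1.032 g/cm^3


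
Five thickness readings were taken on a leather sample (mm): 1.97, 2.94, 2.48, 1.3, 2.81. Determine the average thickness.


2.30 mm

Sum = 1.97 + 2.94 + 2.48 + 1.3 + 2.81 = 11.50
Average = 11.50 / 5 = 2.30 mm


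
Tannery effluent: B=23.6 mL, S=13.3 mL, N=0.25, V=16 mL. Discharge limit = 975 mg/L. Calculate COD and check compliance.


COD = 1287.5 mg/L
Compliant: No

COD = (23.6 - 13.3) x 0.25 x 8000 / 16 = 1287.5 mg/L
Limit: 975 mg/L
Compliant: No


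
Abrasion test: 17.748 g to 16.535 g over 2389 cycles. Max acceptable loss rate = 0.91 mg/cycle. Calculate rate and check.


Rate = 0.508 mg/cycle
Passes: Yes

Loss = 17.748 - 16.535 = 1.213 g
Rate = 1.213 g / 2389 cycles x 1000 = 0.508 mg/cycle
Max = 0.91 mg/cycle
Passes: Yes


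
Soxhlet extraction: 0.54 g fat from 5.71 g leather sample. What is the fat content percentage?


Fat content = 0.54 / 5.71 x 100
Fat = 9.5%


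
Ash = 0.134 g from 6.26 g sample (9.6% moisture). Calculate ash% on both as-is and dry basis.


As-is ash% = 0.134 / 6.26 x 100 = 2.14%
Dry mass = 6.26 x (100 - 9.6) / 100 = 5.65904 g
Dry-basis ash% = 0.134 / 5.65904 x 100 = 2.37%


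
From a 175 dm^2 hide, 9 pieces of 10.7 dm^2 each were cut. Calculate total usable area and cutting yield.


Total usable = 9 x 10.7 = 96.3 dm^2
Yield = 96.3 / 175 x 100 = 55.0%


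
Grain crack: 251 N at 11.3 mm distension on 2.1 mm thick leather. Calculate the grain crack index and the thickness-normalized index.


Crack index = 251 / 11.3 = 22.2 N/mm
Normalized = 22.2 / 2.1 = 10.6 N/mm per mm


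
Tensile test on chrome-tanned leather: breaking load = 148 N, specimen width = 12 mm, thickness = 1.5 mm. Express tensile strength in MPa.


8.22 MPa


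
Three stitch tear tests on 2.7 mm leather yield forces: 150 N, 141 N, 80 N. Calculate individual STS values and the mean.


STS1 = 55.6 N/mm
STS2 = 52.2 N/mm
STS3 = 29.6 N/mm
Mean = 45.8 N/mm


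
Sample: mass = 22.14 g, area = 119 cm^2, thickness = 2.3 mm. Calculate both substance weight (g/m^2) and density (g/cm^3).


Substance weight = 1860.5 g/m^2
Density = 0.809 g/cm^3

SW = 22.14 / 119 x 10000 = 1860.5 g/m^2
Volume = 119 x 2.3 / 10 = 27.37 cm^3
Density = 22.14 / 27.37 = 0.809 g/cm^3


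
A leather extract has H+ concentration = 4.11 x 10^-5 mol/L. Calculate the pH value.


pH = 4.39


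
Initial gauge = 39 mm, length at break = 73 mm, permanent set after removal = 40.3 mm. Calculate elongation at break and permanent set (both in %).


Elongation at break = (73 - 39) / 39 x 100 = 87.2%
Permanent set = (40.3 - 39) / 39 x 100 = 3.3%


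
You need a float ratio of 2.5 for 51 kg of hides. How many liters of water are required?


Water = hide weight x target ratio
Water = 51 x 2.5 = 127.5 L


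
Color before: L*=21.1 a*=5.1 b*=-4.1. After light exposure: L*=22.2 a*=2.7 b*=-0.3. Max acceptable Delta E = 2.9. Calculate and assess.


Delta E = 4.63
Passes: No


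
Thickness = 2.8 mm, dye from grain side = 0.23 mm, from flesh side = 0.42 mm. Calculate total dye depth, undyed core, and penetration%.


Total dyed = 0.65 mm
Undyed core = 2.15 mm
Penetration = 23.2%

Total dyed = 0.23 + 0.42 = 0.65 mm
Undyed core = 2.8 - 0.65 = 2.15 mm
Penetration = 0.65 / 2.8 x 100 = 23.2%


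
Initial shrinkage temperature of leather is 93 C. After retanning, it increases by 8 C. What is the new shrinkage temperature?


New Ts = 93 + 8 = 101 C


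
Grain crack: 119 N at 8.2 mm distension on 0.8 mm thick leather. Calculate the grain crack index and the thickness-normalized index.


Crack index = 119 / 8.2 = 14.5 N/mm
Normalized = 14.5 / 0.8 = 18.1 N/mm per mm


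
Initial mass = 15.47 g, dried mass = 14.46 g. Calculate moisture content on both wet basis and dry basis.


Wet basis = 6.5%
Dry basis = 7.0%


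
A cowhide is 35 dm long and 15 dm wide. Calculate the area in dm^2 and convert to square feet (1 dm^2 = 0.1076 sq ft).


525 dm^2
56.49 sq ft

Area = 35 x 15 = 525 dm^2
Conversion: 525 x 0.1076 = 56.49 sq ft


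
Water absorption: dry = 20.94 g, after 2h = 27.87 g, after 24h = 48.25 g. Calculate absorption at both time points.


2h absorption = 33.1%
24h absorption = 130.4%

WA (2h) = (27.87 - 20.94) / 20.94 x 100 = 33.1%
WA (24h) = (48.25 - 20.94) / 20.94 x 100 = 130.4%
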